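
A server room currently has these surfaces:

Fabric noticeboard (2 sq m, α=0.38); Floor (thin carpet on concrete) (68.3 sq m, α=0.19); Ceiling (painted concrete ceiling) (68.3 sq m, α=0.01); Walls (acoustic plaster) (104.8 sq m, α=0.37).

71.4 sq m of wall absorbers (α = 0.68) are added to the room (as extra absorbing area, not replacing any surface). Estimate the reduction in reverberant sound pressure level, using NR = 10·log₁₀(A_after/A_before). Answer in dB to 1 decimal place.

Summing Sᵢαᵢ: 0.760 + 12.977 + 0.683 + 38.776 → A_before = 53.196 sabins.
Treatment contributes 71.4·0.68 = 48.552 sabins.
A_after = 53.196 + 48.552 = 101.748 sabins.
Reduction = 10 log₁₀(A_after/A_before) = 10 log₁₀(1.9127) = 2.8 dB.

2.8 dB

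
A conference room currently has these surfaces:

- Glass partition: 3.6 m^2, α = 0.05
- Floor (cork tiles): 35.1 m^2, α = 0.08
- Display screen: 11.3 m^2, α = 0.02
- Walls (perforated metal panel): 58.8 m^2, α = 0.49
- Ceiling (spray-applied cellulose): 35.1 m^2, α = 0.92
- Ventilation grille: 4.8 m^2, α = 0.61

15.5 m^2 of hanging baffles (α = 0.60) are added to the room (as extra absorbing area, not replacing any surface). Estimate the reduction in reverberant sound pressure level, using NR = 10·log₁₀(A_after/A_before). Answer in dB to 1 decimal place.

A_before = Σ Sᵢαᵢ = 3.6×0.05 + 35.1×0.08 + 11.3×0.02 + 58.8×0.49 + 35.1×0.92 + 4.8×0.61 = 67.246 sabins.
Added absorption = 15.5 × 0.60 = 9.300 sabins.
A_after = 67.246 + 9.300 = 76.546 sabins.
NR = 10·log₁₀(76.546/67.246) = 0.6 dB.

0.6 dB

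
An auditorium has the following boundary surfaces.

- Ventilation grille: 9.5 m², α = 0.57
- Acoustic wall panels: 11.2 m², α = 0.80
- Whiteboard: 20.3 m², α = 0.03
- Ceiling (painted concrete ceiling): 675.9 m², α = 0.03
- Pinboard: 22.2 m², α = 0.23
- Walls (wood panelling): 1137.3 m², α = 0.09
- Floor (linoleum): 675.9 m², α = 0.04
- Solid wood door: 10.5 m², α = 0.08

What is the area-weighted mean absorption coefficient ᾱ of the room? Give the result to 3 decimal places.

0.067

Total surface area S = 2562.8 m².
Σ(Sᵢαᵢ) = 9.5·0.57 + 11.2·0.80 + 20.3·0.03 + 675.9·0.03 + 22.2·0.23 + 1137.3·0.09 + 675.9·0.04 + 10.5·0.08 = 170.600.
ᾱ = A/S = 0.067.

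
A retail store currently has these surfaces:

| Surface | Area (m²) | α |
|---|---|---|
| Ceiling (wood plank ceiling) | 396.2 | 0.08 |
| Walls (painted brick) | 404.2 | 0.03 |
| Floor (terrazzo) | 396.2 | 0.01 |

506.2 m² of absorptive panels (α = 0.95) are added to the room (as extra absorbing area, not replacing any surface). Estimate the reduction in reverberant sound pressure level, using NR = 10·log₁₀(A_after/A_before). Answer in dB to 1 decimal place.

10.4 dB

Equivalent absorption area: A_before = 396.2·0.08 + 404.2·0.03 + 396.2·0.01 = 47.784 m².
Added absorption = 506.2 × 0.95 = 480.890 sabins.
A_after = 47.784 + 480.890 = 528.674 sabins.
Reduction = 10 log₁₀(A_after/A_before) = 10 log₁₀(11.0638) = 10.4 dB.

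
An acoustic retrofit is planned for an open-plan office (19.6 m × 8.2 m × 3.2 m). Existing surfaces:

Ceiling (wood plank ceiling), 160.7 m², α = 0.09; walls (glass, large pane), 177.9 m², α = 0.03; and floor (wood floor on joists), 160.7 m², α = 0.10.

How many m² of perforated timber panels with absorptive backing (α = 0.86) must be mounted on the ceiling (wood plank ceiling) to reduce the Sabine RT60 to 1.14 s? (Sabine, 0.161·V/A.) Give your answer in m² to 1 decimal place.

47.7

Summing Sᵢαᵢ: 14.463 + 5.337 + 16.070 → A₁ = 35.870 sabins.
V = 514.304 m³. Target absorption A₂ = 0.161 × 514.304 / 1.14 = 72.634 sabins.
Absorption to add: 72.634 − 35.870 = 36.764 sabins.
Net gain per m²: Δα = 0.86 − 0.09 = 0.77.
Panel area = 36.764 / 0.77 = 47.7 m².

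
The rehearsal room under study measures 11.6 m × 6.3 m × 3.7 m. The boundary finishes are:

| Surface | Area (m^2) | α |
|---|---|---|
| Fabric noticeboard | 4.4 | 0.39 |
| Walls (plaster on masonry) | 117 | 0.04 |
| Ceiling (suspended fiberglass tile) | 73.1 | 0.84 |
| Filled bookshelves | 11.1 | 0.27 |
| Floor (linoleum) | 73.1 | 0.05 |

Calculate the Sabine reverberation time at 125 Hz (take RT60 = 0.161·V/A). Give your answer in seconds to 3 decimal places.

0.585 sec

Equivalent absorption area: A = 4.4×0.39 + 117×0.04 + 73.1×0.84 + 11.1×0.27 + 73.1×0.05 = 74.452 m^2.
Room volume: 270.396 m³.
Sabine: RT60 = 0.161 × 270.396 / 74.452 = 0.585 s.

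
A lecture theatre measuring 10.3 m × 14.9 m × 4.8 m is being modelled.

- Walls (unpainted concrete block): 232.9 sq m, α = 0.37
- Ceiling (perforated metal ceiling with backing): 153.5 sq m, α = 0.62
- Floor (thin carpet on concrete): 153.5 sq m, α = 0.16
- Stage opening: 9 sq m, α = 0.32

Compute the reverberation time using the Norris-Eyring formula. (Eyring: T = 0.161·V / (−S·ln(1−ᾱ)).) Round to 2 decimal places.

0.45 seconds

Total surface area S = 232.9 + 153.5 + 153.5 + 9 = 548.9 sq m.
Σ(Sᵢαᵢ) = 232.9·0.37 + 153.5·0.62 + 153.5·0.16 + 9·0.32 = 208.783.
ᾱ = 208.783 / 548.9 = 0.3804.
Eyring denominator: −S ln(1−ᾱ) = 262.748.
V = 10.3 × 14.9 × 4.8 = 736.656 m³.
T = 0.161·V/[−S·ln(1−ᾱ)] = 0.161·736.656/262.748 = 0.45 s.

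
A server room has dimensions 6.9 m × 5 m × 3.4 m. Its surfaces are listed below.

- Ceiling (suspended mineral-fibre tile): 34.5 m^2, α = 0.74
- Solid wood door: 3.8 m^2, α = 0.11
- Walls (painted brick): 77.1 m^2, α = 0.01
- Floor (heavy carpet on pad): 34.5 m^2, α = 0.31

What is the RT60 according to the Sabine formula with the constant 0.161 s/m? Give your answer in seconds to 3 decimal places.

0.505 seconds

Summing Sᵢαᵢ: 25.530 + 0.418 + 0.771 + 10.695 → A = 37.414 sabins.
Room volume: 117.3 m³.
Sabine: RT60 = 0.161 × 117.3 / 37.414 = 0.505 s.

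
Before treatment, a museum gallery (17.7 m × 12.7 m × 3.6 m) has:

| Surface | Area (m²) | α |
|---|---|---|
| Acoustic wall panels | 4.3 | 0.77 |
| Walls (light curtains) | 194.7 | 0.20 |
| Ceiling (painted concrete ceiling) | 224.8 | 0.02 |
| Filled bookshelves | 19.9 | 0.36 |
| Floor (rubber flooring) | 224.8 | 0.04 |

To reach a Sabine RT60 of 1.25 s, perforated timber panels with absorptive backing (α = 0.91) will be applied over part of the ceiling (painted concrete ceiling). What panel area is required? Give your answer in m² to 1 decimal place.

46.4

Summing Sᵢαᵢ: 3.311 + 38.940 + 4.496 + 7.164 + 8.992 → A₁ = 62.903 sabins.
Required A₂ = 0.161·809.244/1.25 = 104.231 sabins.
ΔA needed = 104.231 − 62.903 = 41.328 sabins.
Each m² of panel replacing the ceiling (painted concrete ceiling) adds (0.91 − 0.02) = 0.89 sabins.
Area = ΔA/Δα = 41.328/0.89 = 46.4 m².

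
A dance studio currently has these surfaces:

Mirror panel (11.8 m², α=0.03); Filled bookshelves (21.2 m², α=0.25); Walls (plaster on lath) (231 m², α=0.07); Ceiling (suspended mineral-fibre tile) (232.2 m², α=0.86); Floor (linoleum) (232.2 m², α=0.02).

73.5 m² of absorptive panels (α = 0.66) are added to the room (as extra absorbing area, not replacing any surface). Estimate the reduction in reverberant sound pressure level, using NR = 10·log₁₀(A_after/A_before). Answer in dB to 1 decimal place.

Summing Sᵢαᵢ: 0.354 + 5.300 + 16.170 + 199.692 + 4.644 → A_before = 226.160 sabins.
Treatment contributes 73.5·0.66 = 48.510 sabins.
New total A_after = 274.670 sabins.
NR = 10·log₁₀(274.670/226.160) = 0.8 dB.

0.8 dB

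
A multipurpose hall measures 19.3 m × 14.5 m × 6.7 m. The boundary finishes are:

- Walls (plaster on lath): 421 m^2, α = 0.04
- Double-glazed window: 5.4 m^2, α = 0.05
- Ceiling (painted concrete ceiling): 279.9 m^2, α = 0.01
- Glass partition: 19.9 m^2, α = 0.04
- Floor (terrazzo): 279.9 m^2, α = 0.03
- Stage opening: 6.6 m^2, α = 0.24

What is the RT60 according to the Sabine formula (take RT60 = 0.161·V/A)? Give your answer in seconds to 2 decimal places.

9.84 s

Total absorption A = 421×0.04 + 5.4×0.05 + 279.9×0.01 + 19.9×0.04 + 279.9×0.03 + 6.6×0.24
  = 16.840 + 0.270 + 2.799 + 0.796 + 8.397 + 1.584 = 30.686 m^2 sabins.
Volume V = 19.3 × 14.5 × 6.7 = 1874.995 m³.
Sabine: RT60 = 0.161 × 1874.995 / 30.686 = 9.84 s.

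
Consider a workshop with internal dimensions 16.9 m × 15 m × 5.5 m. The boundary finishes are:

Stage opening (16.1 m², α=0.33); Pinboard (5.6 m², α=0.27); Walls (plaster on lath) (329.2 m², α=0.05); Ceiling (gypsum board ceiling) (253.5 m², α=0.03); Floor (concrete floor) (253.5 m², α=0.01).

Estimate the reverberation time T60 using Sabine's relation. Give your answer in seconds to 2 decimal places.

6.72 sec

Equivalent absorption area: A = 16.1·0.33 + 5.6·0.27 + 329.2·0.05 + 253.5·0.03 + 253.5·0.01 = 33.425 m².
Room volume: 1394.25 m³.
T = 0.161 V/A = 0.161·1394.25/33.425 = 6.72 s.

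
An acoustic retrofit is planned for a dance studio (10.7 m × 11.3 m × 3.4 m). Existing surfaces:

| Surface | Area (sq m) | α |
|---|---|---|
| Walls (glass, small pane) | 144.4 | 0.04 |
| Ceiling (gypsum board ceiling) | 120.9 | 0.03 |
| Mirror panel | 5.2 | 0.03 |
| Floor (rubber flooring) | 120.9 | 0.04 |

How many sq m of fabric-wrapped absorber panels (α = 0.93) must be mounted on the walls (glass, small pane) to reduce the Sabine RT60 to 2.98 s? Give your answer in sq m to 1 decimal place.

8.8

Equivalent absorption area: A₁ = 144.4·0.04 + 120.9·0.03 + 5.2·0.03 + 120.9·0.04 = 14.395 sq m.
V = 411.094 m³. Target absorption A₂ = 0.161 × 411.094 / 2.98 = 22.210 sabins.
Absorption to add: 22.210 − 14.395 = 7.815 sabins.
Each sq m of panel replacing the walls (glass, small pane) adds (0.93 − 0.04) = 0.89 sabins.
Panel area = 7.815 / 0.89 = 8.8 sq m.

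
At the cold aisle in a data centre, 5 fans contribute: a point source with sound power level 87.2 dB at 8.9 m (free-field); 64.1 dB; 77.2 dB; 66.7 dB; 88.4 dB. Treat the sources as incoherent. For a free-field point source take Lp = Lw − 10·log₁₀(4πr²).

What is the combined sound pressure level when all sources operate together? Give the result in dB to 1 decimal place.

Source at 8.9 m: Lp = 87.2 − 10·log₁₀(4π·8.9²) = 87.2 − 10·log₁₀(995.382) = 57.2 dB.
Converting to relative power and adding: 10^(57.2/10) + 10^(64.1/10) + 10^(77.2/10) + 10^(66.7/10) + 10^(88.4/10) = 7.521e+08.
Back to dB: 10·log₁₀ Σ = 88.8 dB.

88.8 dB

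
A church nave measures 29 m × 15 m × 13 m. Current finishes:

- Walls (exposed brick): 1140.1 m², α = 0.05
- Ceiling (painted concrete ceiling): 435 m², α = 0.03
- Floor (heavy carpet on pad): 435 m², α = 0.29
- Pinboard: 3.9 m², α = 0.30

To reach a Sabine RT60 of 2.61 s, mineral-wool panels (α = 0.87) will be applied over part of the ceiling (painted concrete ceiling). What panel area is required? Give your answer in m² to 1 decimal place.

180.3

Equivalent absorption area: A₁ = 1140.1×0.05 + 435×0.03 + 435×0.29 + 3.9×0.30 = 197.375 m².
V = 5655 m³. Target absorption A₂ = 0.161 × 5655 / 2.61 = 348.833 sabins.
ΔA needed = 348.833 − 197.375 = 151.458 sabins.
Net gain per m²: Δα = 0.87 − 0.03 = 0.84.
Panel area = 151.458 / 0.84 = 180.3 m².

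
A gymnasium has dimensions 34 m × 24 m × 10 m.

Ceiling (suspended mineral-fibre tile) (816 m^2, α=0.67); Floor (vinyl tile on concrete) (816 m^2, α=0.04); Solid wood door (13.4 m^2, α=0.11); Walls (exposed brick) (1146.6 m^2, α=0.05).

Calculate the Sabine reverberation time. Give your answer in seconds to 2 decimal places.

Summing Sᵢαᵢ: 546.720 + 32.640 + 1.474 + 57.330 → A = 638.164 sabins.
V = 34·24·10 = 8160 m³.
T = 0.161 V/A = 0.161·8160/638.164 = 2.06 s.

2.06 s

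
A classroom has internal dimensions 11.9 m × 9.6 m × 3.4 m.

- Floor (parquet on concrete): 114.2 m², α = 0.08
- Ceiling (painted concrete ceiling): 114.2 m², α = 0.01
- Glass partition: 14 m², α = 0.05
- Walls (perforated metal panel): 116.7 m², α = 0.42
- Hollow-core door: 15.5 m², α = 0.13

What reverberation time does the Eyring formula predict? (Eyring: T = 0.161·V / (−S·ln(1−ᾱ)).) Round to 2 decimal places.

S = Σ Sᵢ = 374.6 m².
Absorption A = 114.2·0.08 + 114.2·0.01 + 14·0.05 + 116.7·0.42 + 15.5·0.13 = 62.007 sabins.
ᾱ = 62.007 / 374.6 = 0.1655.
Eyring denominator: −S ln(1−ᾱ) = 67.774.
V = 11.9 × 9.6 × 3.4 = 388.416 m³.
T = 0.161·V/[−S·ln(1−ᾱ)] = 0.161·388.416/67.774 = 0.92 s.

0.92 seconds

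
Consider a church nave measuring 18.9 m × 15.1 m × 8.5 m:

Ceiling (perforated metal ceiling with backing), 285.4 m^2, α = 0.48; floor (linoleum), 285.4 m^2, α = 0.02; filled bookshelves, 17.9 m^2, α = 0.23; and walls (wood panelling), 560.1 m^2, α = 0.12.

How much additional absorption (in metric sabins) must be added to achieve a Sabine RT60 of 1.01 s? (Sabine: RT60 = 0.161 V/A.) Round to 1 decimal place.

Total absorption A₁ = 285.4×0.48 + 285.4×0.02 + 17.9×0.23 + 560.1×0.12
  = 136.992 + 5.708 + 4.117 + 67.212 = 214.029 m^2 sabins.
For T = 1.01 s, need A₂ = 0.161·V/T = 0.161·2425.815/1.01 = 386.689 sabins.
Additional absorption ΔA = 386.689 − 214.029 = 172.7 sabins.

172.7 sabins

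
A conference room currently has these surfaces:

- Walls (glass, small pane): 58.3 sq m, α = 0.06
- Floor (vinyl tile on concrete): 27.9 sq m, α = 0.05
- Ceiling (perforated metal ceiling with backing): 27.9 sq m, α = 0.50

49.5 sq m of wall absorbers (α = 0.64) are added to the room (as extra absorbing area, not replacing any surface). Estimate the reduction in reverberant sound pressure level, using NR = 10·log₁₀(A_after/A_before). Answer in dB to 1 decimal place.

A_before = Σ Sᵢαᵢ = 58.3×0.06 + 27.9×0.05 + 27.9×0.50 = 18.843 sabins.
Added absorption = 49.5 × 0.64 = 31.680 sabins.
A_after = 18.843 + 31.680 = 50.523 sabins.
Reduction = 10 log₁₀(A_after/A_before) = 10 log₁₀(2.6813) = 4.3 dB.

4.3 dB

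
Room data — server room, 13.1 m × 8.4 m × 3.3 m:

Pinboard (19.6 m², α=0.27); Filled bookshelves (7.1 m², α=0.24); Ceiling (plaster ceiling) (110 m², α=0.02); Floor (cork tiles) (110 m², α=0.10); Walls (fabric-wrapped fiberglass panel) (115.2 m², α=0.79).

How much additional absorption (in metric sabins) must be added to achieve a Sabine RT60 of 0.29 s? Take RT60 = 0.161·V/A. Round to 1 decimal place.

Equivalent absorption area: A₁ = 19.6*0.27 + 7.1*0.24 + 110*0.02 + 110*0.10 + 115.2*0.79 = 111.204 m².
For T = 0.29 s, need A₂ = 0.161·V/T = 0.161·363.132/0.29 = 201.601 sabins.
Shortfall: 201.601 − 111.204 = 90.4 sabins.

90.4 sabins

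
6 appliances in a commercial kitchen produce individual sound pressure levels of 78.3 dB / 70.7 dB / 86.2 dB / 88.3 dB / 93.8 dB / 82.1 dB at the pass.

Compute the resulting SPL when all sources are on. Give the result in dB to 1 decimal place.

Converting to relative power and adding: 10^(78.3/10) + 10^(70.7/10) + 10^(86.2/10) + 10^(88.3/10) + 10^(93.8/10) + 10^(82.1/10) = 3.733e+09.
L_total = 10·log₁₀(3.733e+09) = 95.7 dB.

95.7 dB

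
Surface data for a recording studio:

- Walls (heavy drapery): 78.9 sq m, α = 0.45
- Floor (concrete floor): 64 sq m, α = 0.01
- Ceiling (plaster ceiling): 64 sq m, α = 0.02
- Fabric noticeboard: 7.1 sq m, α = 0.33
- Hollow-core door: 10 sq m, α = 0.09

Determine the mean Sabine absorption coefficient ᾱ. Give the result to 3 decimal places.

Total surface area S = 224.0 sq m.
Σ(Sᵢαᵢ) = 78.9·0.45 + 64·0.01 + 64·0.02 + 7.1·0.33 + 10·0.09 = 40.668.
ᾱ = 40.668 / 224.0 = 0.182.

0.182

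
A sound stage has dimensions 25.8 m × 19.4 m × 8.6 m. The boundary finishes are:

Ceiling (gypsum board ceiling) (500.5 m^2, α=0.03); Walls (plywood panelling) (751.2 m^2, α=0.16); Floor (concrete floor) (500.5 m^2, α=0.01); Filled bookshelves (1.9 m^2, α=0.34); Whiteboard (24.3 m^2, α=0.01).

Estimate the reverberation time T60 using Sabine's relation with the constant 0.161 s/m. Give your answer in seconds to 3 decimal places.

4.912 s

Equivalent absorption area: A = 500.5·0.03 + 751.2·0.16 + 500.5·0.01 + 1.9·0.34 + 24.3·0.01 = 141.101 m^2.
Room volume: 4304.472 m³.
Sabine: RT60 = 0.161 × 4304.472 / 141.101 = 4.912 s.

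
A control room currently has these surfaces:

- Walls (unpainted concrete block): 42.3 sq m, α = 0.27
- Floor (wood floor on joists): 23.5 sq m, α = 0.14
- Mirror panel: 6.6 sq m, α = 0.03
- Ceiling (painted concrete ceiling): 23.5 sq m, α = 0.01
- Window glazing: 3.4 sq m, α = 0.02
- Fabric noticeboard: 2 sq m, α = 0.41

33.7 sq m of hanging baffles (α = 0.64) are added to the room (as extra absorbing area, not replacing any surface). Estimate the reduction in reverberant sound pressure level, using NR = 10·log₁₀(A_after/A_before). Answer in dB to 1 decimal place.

Equivalent absorption area: A_before = 42.3*0.27 + 23.5*0.14 + 6.6*0.03 + 23.5*0.01 + 3.4*0.02 + 2*0.41 = 16.032 sq m.
Treatment contributes 33.7·0.64 = 21.568 sabins.
New total A_after = 37.600 sabins.
Reduction = 10 log₁₀(A_after/A_before) = 10 log₁₀(2.3453) = 3.7 dB.

3.7 dB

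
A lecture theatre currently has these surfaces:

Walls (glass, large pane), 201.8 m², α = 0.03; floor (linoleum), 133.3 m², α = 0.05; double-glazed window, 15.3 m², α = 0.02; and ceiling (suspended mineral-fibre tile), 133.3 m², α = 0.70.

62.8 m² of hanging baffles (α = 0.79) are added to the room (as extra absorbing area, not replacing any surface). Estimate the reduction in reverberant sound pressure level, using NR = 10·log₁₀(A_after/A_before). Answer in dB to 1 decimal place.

A_before = Σ Sᵢαᵢ = 201.8×0.03 + 133.3×0.05 + 15.3×0.02 + 133.3×0.70 = 106.335 sabins.
Treatment contributes 62.8·0.79 = 49.612 sabins.
A_after = 106.335 + 49.612 = 155.947 sabins.
Reduction = 10 log₁₀(A_after/A_before) = 10 log₁₀(1.4666) = 1.7 dB.

1.7 dB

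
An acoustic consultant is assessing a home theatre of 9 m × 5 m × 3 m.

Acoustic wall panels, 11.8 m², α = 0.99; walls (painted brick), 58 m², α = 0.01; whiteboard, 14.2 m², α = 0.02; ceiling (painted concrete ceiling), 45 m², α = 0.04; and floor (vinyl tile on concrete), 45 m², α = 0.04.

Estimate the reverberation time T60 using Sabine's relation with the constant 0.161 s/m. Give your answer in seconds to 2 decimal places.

1.35 s

Summing Sᵢαᵢ: 11.682 + 0.580 + 0.284 + 1.800 + 1.800 → A = 16.146 sabins.
Volume V = 9 × 5 × 3 = 135 m³.
RT60 = 0.161 · V / A = 0.161 × 135 / 16.146 = 1.35 s.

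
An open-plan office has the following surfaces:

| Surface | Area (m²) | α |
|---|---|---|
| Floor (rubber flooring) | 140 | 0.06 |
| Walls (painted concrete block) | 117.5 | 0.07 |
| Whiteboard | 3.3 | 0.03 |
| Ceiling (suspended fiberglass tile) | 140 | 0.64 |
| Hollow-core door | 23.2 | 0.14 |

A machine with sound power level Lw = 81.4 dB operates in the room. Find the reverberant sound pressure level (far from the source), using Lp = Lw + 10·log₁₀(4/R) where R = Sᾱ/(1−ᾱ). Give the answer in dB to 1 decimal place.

65.7 dB

A = 109.572 sabins; S = 424.0 m².
ᾱ = 109.572/424.0 = 0.2584; R = Sᾱ/(1−ᾱ) = 109.572/(1−0.2584) = 147.751 m².
Lp = Lw + 10 log₁₀(4/R) = 81.4 -15.67 = 65.7 dB.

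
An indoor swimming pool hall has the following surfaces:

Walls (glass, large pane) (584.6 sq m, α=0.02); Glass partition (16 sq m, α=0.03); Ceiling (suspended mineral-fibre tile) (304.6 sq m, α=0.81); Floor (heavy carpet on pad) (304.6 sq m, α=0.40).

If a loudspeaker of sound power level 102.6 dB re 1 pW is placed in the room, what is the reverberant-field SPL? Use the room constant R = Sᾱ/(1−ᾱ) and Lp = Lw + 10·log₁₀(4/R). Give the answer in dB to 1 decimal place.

81.2 dB

A = 380.738 sabins; S = 1209.8 sq m.
ᾱ = 380.738/1209.8 = 0.3147; R = Sᾱ/(1−ᾱ) = 380.738/(1−0.3147) = 555.579 sq m.
Lp = 102.6 + 10·log₁₀(4/555.579) = 102.6 + (-21.43) = 81.2 dB.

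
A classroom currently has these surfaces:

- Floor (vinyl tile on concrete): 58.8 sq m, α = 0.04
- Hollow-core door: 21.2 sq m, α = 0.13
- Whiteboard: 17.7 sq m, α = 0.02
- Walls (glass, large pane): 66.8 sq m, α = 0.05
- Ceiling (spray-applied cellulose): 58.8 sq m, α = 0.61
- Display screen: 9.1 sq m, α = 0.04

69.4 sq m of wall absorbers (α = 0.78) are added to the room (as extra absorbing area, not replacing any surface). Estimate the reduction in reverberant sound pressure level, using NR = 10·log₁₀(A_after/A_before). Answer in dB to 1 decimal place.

3.4 dB

Total absorption A_before = 58.8×0.04 + 21.2×0.13 + 17.7×0.02 + 66.8×0.05 + 58.8×0.61 + 9.1×0.04
  = 2.352 + 2.756 + 0.354 + 3.340 + 35.868 + 0.364 = 45.034 sq m sabins.
Treatment contributes 69.4·0.78 = 54.132 sabins.
A_after = 45.034 + 54.132 = 99.166 sabins.
NR = 10·log₁₀(99.166/45.034) = 3.4 dB.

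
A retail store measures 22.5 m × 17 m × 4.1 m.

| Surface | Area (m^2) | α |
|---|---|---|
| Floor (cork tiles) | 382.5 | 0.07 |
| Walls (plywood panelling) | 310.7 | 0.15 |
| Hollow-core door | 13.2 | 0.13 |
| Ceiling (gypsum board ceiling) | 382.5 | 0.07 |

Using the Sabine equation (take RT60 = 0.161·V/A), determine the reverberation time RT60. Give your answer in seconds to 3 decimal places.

A = Σ Sᵢαᵢ = 382.5*0.07 + 310.7*0.15 + 13.2*0.13 + 382.5*0.07 = 101.871 sabins.
Room volume: 1568.25 m³.
RT60 = 0.161 · V / A = 0.161 × 1568.25 / 101.871 = 2.479 s.

2.479 sec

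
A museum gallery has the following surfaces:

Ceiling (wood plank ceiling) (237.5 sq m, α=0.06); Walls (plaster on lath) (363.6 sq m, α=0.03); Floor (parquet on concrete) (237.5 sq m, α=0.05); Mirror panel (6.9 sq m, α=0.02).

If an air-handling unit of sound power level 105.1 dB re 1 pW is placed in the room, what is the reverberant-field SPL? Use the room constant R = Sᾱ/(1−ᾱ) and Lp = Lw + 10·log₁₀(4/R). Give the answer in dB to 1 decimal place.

95.2 dB

Σ(Sᵢαᵢ) = 237.5×0.06 + 363.6×0.03 + 237.5×0.05 + 6.9×0.02 = 37.171; total area S = 845.5 sq m.
ᾱ = 0.0440, so room constant R = A/(1−ᾱ) = 38.882 sq m.
Lp = 105.1 + 10·log₁₀(4/38.882) = 105.1 + (-9.88) = 95.2 dB.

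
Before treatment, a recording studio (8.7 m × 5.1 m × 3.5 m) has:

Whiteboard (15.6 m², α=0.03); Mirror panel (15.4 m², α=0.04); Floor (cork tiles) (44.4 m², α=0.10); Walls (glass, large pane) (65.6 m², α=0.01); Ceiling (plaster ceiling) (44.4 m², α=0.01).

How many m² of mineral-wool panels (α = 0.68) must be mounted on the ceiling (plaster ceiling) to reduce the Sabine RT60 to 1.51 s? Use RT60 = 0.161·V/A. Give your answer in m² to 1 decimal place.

14.8

Summing Sᵢαᵢ: 0.468 + 0.616 + 4.440 + 0.656 + 0.444 → A₁ = 6.624 sabins.
V = 155.295 m³. Target absorption A₂ = 0.161 × 155.295 / 1.51 = 16.558 sabins.
ΔA needed = 16.558 − 6.624 = 9.934 sabins.
Each m² of panel replacing the ceiling (plaster ceiling) adds (0.68 − 0.01) = 0.67 sabins.
Area = ΔA/Δα = 9.934/0.67 = 14.8 m².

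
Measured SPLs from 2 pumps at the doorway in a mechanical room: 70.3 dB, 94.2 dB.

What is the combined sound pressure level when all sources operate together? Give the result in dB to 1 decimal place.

94.2 dB

Converting to relative power and adding: 10^(70.3/10) + 10^(94.2/10) = 2.641e+09.
Back to dB: 10·log₁₀ Σ = 94.2 dB.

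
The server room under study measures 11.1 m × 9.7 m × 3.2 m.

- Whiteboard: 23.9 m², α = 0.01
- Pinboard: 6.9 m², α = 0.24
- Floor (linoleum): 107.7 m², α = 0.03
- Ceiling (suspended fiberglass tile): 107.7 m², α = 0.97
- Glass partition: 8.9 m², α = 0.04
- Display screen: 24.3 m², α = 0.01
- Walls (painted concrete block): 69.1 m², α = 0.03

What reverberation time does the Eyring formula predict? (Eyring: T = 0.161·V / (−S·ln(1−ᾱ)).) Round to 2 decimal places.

Total surface area S = 23.9 + 6.9 + 107.7 + 107.7 + 8.9 + 24.3 + 69.1 = 348.5 m².
Σ(Sᵢαᵢ) = 23.9×0.01 + 6.9×0.24 + 107.7×0.03 + 107.7×0.97 + 8.9×0.04 + 24.3×0.01 + 69.1×0.03 = 112.267.
ᾱ = 112.267 / 348.5 = 0.3221.
Eyring denominator: −S ln(1−ᾱ) = 135.481.
V = 11.1 × 9.7 × 3.2 = 344.544 m³.
T = 0.161·V/[−S·ln(1−ᾱ)] = 0.161·344.544/135.481 = 0.41 s.

0.41 seconds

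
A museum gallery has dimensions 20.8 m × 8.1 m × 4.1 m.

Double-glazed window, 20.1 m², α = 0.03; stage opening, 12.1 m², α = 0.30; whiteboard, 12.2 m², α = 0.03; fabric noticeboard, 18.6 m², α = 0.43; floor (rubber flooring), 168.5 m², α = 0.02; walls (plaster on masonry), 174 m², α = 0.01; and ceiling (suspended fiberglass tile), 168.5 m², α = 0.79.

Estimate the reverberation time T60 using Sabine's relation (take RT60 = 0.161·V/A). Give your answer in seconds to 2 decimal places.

A = Σ Sᵢαᵢ = 20.1*0.03 + 12.1*0.30 + 12.2*0.03 + 18.6*0.43 + 168.5*0.02 + 174*0.01 + 168.5*0.79 = 150.822 sabins.
V = 20.8·8.1·4.1 = 690.768 m³.
Sabine: RT60 = 0.161 × 690.768 / 150.822 = 0.74 s.

0.74 seconds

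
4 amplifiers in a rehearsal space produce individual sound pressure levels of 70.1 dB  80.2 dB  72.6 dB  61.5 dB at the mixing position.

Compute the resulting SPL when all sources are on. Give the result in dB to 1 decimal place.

81.3 dB

Converting to relative power and adding: 10^(70.1/10) + 10^(80.2/10) + 10^(72.6/10) + 10^(61.5/10) = 1.346e+08.
Back to dB: 10·log₁₀ Σ = 81.3 dB.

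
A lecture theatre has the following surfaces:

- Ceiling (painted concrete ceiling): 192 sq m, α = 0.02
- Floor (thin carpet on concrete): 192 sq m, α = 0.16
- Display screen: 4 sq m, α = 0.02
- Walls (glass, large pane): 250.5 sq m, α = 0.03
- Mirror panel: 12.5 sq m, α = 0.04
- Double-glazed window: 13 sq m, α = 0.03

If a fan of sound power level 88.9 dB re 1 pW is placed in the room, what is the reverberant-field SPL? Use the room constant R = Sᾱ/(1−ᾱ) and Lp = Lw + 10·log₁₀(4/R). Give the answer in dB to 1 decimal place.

Σ(Sᵢαᵢ) = 192·0.02 + 192·0.16 + 4·0.02 + 250.5·0.03 + 12.5·0.04 + 13·0.03 = 43.045; total area S = 664.0 sq m.
ᾱ = 43.045/664.0 = 0.0648; R = Sᾱ/(1−ᾱ) = 43.045/(1−0.0648) = 46.028 sq m.
Lp = 88.9 + 10·log₁₀(4/46.028) = 88.9 + (-10.61) = 78.3 dB.

78.3 dB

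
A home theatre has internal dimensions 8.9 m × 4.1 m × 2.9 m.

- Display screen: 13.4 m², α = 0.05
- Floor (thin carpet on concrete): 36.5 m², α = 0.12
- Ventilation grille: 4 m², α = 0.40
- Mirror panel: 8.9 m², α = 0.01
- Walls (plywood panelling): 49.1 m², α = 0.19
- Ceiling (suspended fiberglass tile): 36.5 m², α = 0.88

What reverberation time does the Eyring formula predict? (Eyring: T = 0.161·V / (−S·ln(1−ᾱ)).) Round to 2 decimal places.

Total surface area S = 13.4 + 36.5 + 4 + 8.9 + 49.1 + 36.5 = 148.4 m².
Absorption A = 13.4×0.05 + 36.5×0.12 + 4×0.40 + 8.9×0.01 + 49.1×0.19 + 36.5×0.88 = 48.188 sabins.
ᾱ = 48.188 / 148.4 = 0.3247.
−S·ln(1−ᾱ) = −148.4 × ln(1 − 0.3247) = 58.262.
V = 8.9 × 4.1 × 2.9 = 105.821 m³.
T = 0.161·V/[−S·ln(1−ᾱ)] = 0.161·105.821/58.262 = 0.29 s.

0.29 s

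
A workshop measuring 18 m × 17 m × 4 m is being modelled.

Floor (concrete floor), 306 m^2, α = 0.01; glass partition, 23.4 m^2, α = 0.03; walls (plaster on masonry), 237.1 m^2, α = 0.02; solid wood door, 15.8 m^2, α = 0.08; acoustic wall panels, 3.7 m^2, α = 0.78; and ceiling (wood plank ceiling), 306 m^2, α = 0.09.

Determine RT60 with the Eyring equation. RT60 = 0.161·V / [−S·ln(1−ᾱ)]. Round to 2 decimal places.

S = Σ Sᵢ = 892.0 m^2.
Σ(Sᵢαᵢ) = 306×0.01 + 23.4×0.03 + 237.1×0.02 + 15.8×0.08 + 3.7×0.78 + 306×0.09 = 40.194.
ᾱ = 40.194 / 892.0 = 0.0451.
Eyring denominator: −S ln(1−ᾱ) = 41.165.
V = 18 × 17 × 4 = 1224 m³.
T = 0.161·V/[−S·ln(1−ᾱ)] = 0.161·1224/41.165 = 4.79 s.

4.79 s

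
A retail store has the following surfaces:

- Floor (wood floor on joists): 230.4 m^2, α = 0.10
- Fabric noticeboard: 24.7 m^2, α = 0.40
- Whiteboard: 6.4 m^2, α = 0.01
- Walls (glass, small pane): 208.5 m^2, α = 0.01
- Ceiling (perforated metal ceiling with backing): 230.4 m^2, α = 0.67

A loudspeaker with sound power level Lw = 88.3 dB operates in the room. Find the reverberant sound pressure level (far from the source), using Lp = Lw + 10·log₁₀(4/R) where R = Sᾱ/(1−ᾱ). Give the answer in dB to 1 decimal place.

70.2 dB

Σ(Sᵢαᵢ) = 230.4·0.10 + 24.7·0.40 + 6.4·0.01 + 208.5·0.01 + 230.4·0.67 = 189.437; total area S = 700.4 m^2.
ᾱ = 0.2705, so room constant R = A/(1−ᾱ) = 259.681 m^2.
Lp = Lw + 10 log₁₀(4/R) = 88.3 -18.12 = 70.2 dB.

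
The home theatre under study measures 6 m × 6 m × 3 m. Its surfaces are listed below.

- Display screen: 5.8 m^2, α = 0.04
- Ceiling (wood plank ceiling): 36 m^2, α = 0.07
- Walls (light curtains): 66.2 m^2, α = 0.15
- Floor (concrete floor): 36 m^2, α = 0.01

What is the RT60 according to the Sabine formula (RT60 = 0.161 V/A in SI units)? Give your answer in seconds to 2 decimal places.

1.33 seconds

Summing Sᵢαᵢ: 0.232 + 2.520 + 9.930 + 0.360 → A = 13.042 sabins.
Volume V = 6 × 6 × 3 = 108 m³.
T = 0.161 V/A = 0.161·108/13.042 = 1.33 s.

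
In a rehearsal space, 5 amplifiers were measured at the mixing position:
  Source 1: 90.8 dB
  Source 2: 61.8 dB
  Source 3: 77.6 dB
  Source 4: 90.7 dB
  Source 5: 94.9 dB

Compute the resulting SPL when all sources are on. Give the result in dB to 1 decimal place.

97.4 dB

Converting to relative power and adding: 10^(90.8/10) + 10^(61.8/10) + 10^(77.6/10) + 10^(90.7/10) + 10^(94.9/10) = 5.527e+09.
L_total = 10·log₁₀(5.527e+09) = 97.4 dB.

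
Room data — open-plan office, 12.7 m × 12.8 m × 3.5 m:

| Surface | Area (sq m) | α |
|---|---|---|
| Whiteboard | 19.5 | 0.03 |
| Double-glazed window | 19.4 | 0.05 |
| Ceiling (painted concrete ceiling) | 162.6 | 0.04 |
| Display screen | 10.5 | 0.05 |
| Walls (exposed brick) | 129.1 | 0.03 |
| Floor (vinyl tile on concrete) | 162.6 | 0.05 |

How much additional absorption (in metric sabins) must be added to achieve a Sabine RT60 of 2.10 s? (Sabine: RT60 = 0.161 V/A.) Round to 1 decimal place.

23.0 sabins

Summing Sᵢαᵢ: 0.585 + 0.970 + 6.504 + 0.525 + 3.873 + 8.130 → A₁ = 20.587 sabins.
For T = 2.10 s, need A₂ = 0.161·V/T = 0.161·568.96/2.10 = 43.620 sabins.
Additional absorption ΔA = 43.620 − 20.587 = 23.0 sabins.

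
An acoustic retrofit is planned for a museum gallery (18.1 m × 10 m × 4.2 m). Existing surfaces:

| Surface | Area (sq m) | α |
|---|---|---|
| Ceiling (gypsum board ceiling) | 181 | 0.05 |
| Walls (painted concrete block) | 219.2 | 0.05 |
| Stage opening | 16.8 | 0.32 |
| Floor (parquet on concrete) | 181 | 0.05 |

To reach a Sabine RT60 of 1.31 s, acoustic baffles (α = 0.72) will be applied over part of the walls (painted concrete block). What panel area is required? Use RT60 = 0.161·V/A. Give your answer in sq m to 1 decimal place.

Equivalent absorption area: A₁ = 181*0.05 + 219.2*0.05 + 16.8*0.32 + 181*0.05 = 34.436 sq m.
Required A₂ = 0.161·760.2/1.31 = 93.429 sabins.
Absorption to add: 93.429 − 34.436 = 58.993 sabins.
Each sq m of panel replacing the walls (painted concrete block) adds (0.72 − 0.05) = 0.67 sabins.
Area = ΔA/Δα = 58.993/0.67 = 88.0 sq m.

88.0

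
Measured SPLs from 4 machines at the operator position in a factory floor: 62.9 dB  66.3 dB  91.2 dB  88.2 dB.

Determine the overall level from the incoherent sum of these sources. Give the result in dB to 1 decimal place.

Σ 10^(Lᵢ/10) = 1.985e+09.
Back to dB: 10·log₁₀ Σ = 93.0 dB.

93.0 dB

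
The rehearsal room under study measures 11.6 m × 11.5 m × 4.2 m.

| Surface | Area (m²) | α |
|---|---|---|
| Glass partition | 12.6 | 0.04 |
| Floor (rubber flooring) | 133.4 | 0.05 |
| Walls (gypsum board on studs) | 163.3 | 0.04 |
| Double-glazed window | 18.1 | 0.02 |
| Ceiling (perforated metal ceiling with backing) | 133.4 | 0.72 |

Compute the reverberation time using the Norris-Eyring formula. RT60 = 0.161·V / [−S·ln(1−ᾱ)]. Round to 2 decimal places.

0.72 s

Total surface area S = 12.6 + 133.4 + 163.3 + 18.1 + 133.4 = 460.8 m².
Σ(Sᵢαᵢ) = 12.6·0.04 + 133.4·0.05 + 163.3·0.04 + 18.1·0.02 + 133.4·0.72 = 110.116.
Mean coefficient ᾱ = A/S = 0.2390.
−S·ln(1−ᾱ) = −460.8 × ln(1 − 0.2390) = 125.855.
V = 11.6 × 11.5 × 4.2 = 560.28 m³.
RT60 = 0.161 × 560.28 / 125.855 = 0.72 s.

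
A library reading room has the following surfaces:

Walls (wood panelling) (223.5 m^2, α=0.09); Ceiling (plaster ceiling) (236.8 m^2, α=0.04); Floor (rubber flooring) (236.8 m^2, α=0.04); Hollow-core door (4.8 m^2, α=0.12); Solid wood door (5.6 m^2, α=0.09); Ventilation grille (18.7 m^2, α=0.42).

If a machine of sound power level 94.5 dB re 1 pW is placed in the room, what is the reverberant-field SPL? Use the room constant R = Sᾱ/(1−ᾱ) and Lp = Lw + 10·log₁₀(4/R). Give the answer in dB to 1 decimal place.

83.4 dB

A = 47.993 sabins; S = 726.2 m^2.
ᾱ = 47.993/726.2 = 0.0661; R = Sᾱ/(1−ᾱ) = 47.993/(1−0.0661) = 51.390 m^2.
Lp = 94.5 + 10·log₁₀(4/51.390) = 94.5 + (-11.09) = 83.4 dB.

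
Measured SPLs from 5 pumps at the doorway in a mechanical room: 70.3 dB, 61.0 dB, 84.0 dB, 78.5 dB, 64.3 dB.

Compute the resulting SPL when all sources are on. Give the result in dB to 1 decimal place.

Converting to relative power and adding: 10^(70.3/10) + 10^(61.0/10) + 10^(84.0/10) + 10^(78.5/10) + 10^(64.3/10) = 3.366e+08.
L_total = 10·log₁₀(3.366e+08) = 85.3 dB.

85.3 dB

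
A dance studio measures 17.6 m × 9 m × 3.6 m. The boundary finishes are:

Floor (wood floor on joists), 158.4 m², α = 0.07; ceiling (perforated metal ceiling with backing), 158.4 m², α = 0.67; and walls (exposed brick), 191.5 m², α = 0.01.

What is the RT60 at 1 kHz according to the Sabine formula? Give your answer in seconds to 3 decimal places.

Total absorption A = 158.4×0.07 + 158.4×0.67 + 191.5×0.01
  = 11.088 + 106.128 + 1.915 = 119.131 m² sabins.
V = 17.6·9·3.6 = 570.24 m³.
T = 0.161 V/A = 0.161·570.24/119.131 = 0.771 s.

0.771 s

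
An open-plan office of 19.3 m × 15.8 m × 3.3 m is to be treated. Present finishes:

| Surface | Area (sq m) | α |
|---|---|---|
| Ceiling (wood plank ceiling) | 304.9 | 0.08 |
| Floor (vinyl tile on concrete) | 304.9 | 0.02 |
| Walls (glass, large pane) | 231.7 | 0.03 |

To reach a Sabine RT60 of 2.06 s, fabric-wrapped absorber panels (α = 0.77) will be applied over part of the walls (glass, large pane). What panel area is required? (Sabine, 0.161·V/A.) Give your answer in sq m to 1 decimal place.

55.7

A₁ = Σ Sᵢαᵢ = 304.9·0.08 + 304.9·0.02 + 231.7·0.03 = 37.441 sabins.
V = 1006.302 m³. Target absorption A₂ = 0.161 × 1006.302 / 2.06 = 78.648 sabins.
ΔA needed = 78.648 − 37.441 = 41.207 sabins.
Each sq m of panel replacing the walls (glass, large pane) adds (0.77 − 0.03) = 0.74 sabins.
Panel area = 41.207 / 0.74 = 55.7 sq m.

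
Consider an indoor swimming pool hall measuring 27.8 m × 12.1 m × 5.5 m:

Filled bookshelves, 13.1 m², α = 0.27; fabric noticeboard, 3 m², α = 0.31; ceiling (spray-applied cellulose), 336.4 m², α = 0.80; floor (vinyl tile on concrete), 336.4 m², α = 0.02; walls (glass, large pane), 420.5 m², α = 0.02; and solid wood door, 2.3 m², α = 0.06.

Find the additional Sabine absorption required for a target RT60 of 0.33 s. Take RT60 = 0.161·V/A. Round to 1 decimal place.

613.8 sabins

Total absorption A₁ = 13.1*0.27 + 3*0.31 + 336.4*0.80 + 336.4*0.02 + 420.5*0.02 + 2.3*0.06
  = 3.537 + 0.930 + 269.120 + 6.728 + 8.410 + 0.138 = 288.863 m² sabins.
V = 1850.09 m³. Required absorption A₂ = 0.161 × 1850.09 / 0.33 = 902.620 sabins.
Shortfall: 902.620 − 288.863 = 613.8 sabins.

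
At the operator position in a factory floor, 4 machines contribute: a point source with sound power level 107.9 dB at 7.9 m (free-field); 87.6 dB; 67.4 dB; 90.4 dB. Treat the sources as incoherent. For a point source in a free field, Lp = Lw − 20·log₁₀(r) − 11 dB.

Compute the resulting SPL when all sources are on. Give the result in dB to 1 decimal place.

Source at 7.9 m: Lp = 107.9 − 20·log₁₀(7.9) − 11 = 78.9 dB.
Converting to relative power and adding: 10^(78.9/10) + 10^(87.6/10) + 10^(67.4/10) + 10^(90.4/10) = 1.755e+09.
Combined level = 10 log₁₀(1.755e+09) = 92.4 dB.

92.4 dB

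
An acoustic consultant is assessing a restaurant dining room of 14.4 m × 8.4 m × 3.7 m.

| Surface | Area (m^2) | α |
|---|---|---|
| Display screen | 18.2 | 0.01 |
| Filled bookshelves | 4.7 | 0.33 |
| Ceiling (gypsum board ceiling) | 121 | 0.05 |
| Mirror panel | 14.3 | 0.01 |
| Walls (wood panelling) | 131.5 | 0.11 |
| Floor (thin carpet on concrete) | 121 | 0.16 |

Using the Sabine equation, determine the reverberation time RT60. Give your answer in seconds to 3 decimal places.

1.726 seconds

Total absorption A = 18.2·0.01 + 4.7·0.33 + 121·0.05 + 14.3·0.01 + 131.5·0.11 + 121·0.16
  = 0.182 + 1.551 + 6.050 + 0.143 + 14.465 + 19.360 = 41.751 m^2 sabins.
Room volume: 447.552 m³.
Sabine: RT60 = 0.161 × 447.552 / 41.751 = 1.726 s.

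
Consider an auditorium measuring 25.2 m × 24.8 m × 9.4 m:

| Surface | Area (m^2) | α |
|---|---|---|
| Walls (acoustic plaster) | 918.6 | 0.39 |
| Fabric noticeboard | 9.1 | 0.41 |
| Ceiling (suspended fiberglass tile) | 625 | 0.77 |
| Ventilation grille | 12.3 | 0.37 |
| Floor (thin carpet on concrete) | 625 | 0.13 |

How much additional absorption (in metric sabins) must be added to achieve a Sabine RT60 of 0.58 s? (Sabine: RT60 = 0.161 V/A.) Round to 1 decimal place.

Equivalent absorption area: A₁ = 918.6×0.39 + 9.1×0.41 + 625×0.77 + 12.3×0.37 + 625×0.13 = 929.036 m^2.
Target A₂ = 0.161·5874.624/0.58 = 1630.715 sabins (V = 5874.624 m³).
ΔA = A₂ − A₁ = 1630.715 − 929.036 = 701.7 sabins.

701.7 sabins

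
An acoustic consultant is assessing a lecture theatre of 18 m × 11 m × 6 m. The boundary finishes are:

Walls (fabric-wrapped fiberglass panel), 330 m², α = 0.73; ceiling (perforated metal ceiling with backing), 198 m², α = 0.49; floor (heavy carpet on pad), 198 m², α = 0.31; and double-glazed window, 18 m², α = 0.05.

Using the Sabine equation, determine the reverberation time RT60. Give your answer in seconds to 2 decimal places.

A = Σ Sᵢαᵢ = 330·0.73 + 198·0.49 + 198·0.31 + 18·0.05 = 400.200 sabins.
Room volume: 1188 m³.
T = 0.161 V/A = 0.161·1188/400.200 = 0.48 s.

0.48 sec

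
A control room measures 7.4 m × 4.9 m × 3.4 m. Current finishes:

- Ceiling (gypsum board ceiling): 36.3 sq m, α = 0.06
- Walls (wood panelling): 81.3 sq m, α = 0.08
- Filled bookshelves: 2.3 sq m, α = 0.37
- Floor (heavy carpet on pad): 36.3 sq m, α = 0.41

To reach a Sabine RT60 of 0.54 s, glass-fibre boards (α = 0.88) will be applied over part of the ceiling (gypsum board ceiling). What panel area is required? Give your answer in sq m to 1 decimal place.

15.0

Summing Sᵢαᵢ: 2.178 + 6.504 + 0.851 + 14.883 → A₁ = 24.416 sabins.
V = 123.284 m³. Target absorption A₂ = 0.161 × 123.284 / 0.54 = 36.757 sabins.
ΔA needed = 36.757 − 24.416 = 12.341 sabins.
Each sq m of panel replacing the ceiling (gypsum board ceiling) adds (0.88 − 0.06) = 0.82 sabins.
Panel area = 12.341 / 0.82 = 15.0 sq m.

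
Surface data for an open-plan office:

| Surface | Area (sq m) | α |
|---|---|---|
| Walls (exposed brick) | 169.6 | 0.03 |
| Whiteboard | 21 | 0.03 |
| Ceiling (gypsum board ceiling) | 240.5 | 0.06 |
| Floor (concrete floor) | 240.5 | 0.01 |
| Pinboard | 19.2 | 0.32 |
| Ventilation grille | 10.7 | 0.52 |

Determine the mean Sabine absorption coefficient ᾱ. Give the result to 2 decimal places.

0.05

Total surface area S = 701.5 sq m.
Weighted sum Σ Sα = 34.261.
ᾱ = 34.261 / 701.5 = 0.05.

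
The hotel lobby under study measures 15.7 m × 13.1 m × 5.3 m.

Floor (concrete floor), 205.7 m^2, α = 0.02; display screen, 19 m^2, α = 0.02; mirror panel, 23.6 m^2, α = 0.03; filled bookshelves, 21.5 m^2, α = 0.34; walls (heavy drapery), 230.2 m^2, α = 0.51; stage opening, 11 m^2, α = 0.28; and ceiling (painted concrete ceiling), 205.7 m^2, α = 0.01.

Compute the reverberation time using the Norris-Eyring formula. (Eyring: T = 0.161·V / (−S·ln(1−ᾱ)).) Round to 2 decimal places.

S = Σ Sᵢ = 716.7 m^2.
Σ(Sᵢαᵢ) = 205.7×0.02 + 19×0.02 + 23.6×0.03 + 21.5×0.34 + 230.2×0.51 + 11×0.28 + 205.7×0.01 = 135.051.
Mean coefficient ᾱ = A/S = 0.1884.
−S·ln(1−ᾱ) = −716.7 × ln(1 − 0.1884) = 149.609.
V = 15.7 × 13.1 × 5.3 = 1090.051 m³.
RT60 = 0.161 × 1090.051 / 149.609 = 1.17 s.

1.17 s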